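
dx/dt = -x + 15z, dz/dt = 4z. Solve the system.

x(t) = -c_1e^(-t) - 3c_2e^(4t), z(t) = -c_2e^(4t)

Coefficient matrix A = [[-1, 15], [0, 4]].
Characteristic polynomial det(A - λI) = λ^2 - 3λ - 4 = 0.
Eigenvalues λ = -1, 4.
For λ=-1: (A-λI) row 1 is [0, 15], so an eigenvector is (-1, 0).
For λ=4: (A-λI) row 1 is [-5, 15], so an eigenvector is (-3, -1).
General solution: c_1e^(-t)(-1,0) + c_2e^(4t)(-3,-1).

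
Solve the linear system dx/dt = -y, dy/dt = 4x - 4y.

Coefficient matrix A = [[0, -1], [4, -4]].
Characteristic polynomial det(A - λI) = λ^2 + 4λ + 4 = 0.
Single eigenvalue λ = -2 with algebraic multiplicity 2.
Eigenvector v = (-1,-2); generalized eigenvector w with (A-λI)w=v is (-1,-1).
General solution: e^(-2t)[C_1·v + C_2·(t·v + w)].

x(t) = -C_1e^(-2t) - C_2te^(-2t) - C_2e^(-2t), y(t) = -2C_1e^(-2t) - 2C_2te^(-2t) - C_2e^(-2t)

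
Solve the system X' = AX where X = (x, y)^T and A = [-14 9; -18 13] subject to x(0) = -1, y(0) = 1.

x(t) = 2e^(4t) - 3e^(-5t), y(t) = 4e^(4t) - 3e^(-5t)

Coefficient matrix A = [[-14, 9], [-18, 13]].
Characteristic polynomial det(A - λI) = λ^2 + λ - 20 = 0.
Eigenvalues λ = 4, -5.
For λ=4: (A-λI) row 1 is [-18, 9], so an eigenvector is (1, 2).
For λ=-5: (A-λI) row 1 is [-9, 9], so an eigenvector is (1, 1).
General solution: C_1e^(4t)(1,2) + C_2e^(-5t)(1,1).
Applying x(0)=-1, y(0)=1 gives C_1=2, C_2=-3.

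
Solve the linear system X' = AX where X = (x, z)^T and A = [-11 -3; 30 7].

Coefficient matrix A = [[-11, -3], [30, 7]].
Characteristic polynomial det(A - λI) = λ^2 + 4λ + 13 = 0.
Eigenvalues λ = -2 ± 3i (complex conjugate pair).
For λ=-2+3i: an eigenvector is (0,1) - i(-1,3) = (0 + i, 1 - 3i).
A real fundamental pair from Re and Im of e^((-2+3i)t)v: X_1 = e^(-2t)(cos(3t)·(0,1) + sin(3t)·(-1,3)), X_2 = e^(-2t)(sin(3t)·(0,1) - cos(3t)·(-1,3)).
General solution: c_1X_1 + c_2X_2.

x(t) = -c_1e^(-2t)sin(3t) + c_2e^(-2t)cos(3t), z(t) = 3c_1e^(-2t)sin(3t) + c_1e^(-2t)cos(3t) + c_2e^(-2t)sin(3t) - 3c_2e^(-2t)cos(3t)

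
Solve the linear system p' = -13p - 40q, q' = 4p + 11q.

Coefficient matrix A = [[-13, -40], [4, 11]].
Characteristic polynomial det(A - λI) = λ^2 + 2λ + 17 = 0.
Eigenvalues λ = -1 ± 4i (complex conjugate pair).
For λ=-1+4i: an eigenvector is (-1,0) - i(3,-1) = (-1 - 3i, 0 + i).
A real fundamental pair from Re and Im of e^((-1+4i)t)v: X_1 = e^(-t)(cos(4t)·(-1,0) + sin(4t)·(3,-1)), X_2 = e^(-t)(sin(4t)·(-1,0) - cos(4t)·(3,-1)).
General solution: C_1X_1 + C_2X_2.

p(t) = 3C_1e^(-t)sin(4t) - C_1e^(-t)cos(4t) - C_2e^(-t)sin(4t) - 3C_2e^(-t)cos(4t), q(t) = -C_1e^(-t)sin(4t) + C_2e^(-t)cos(4t)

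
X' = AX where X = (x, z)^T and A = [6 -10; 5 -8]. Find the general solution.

x(t) = -3K_1e^(-t)sin(t) + K_1e^(-t)cos(t) + K_2e^(-t)sin(t) + 3K_2e^(-t)cos(t), z(t) = -2K_1e^(-t)sin(t) + K_1e^(-t)cos(t) + K_2e^(-t)sin(t) + 2K_2e^(-t)cos(t)

Coefficient matrix A = [[6, -10], [5, -8]].
Characteristic polynomial det(A - λI) = λ^2 + 2λ + 2 = 0.
Eigenvalues λ = -1 ± i (complex conjugate pair).
For λ=-1+i: an eigenvector is (1,1) - i(-3,-2) = (1 + 3i, 1 + 2i).
A real fundamental pair from Re and Im of e^((-1+i)t)v: X_1 = e^(-t)(cos(t)·(1,1) + sin(t)·(-3,-2)), X_2 = e^(-t)(sin(t)·(1,1) - cos(t)·(-3,-2)).
General solution: K_1X_1 + K_2X_2.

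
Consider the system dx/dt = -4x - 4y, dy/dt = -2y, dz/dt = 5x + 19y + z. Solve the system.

x(t) = -2C_2e^(-2t) + C_3e^(-4t), y(t) = C_2e^(-2t), z(t) = C_1e^(t) - 3C_2e^(-2t) - C_3e^(-4t)

Coefficient matrix A = [[-4, -4, 0], [0, -2, 0], [5, 19, 1]].
det(A - λI) = 0 gives eigenvalues λ = 1, -2, -4.
For λ=1: eigenvector (0,0,1).
For λ=-2: eigenvector (-2,1,-3).
For λ=-4: eigenvector (1,0,-1).
General solution: C_1e^(t)(0,0,1) + C_2e^(-2t)(-2,1,-3) + C_3e^(-4t)(1,0,-1).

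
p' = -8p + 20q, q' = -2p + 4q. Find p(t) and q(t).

Coefficient matrix A = [[-8, 20], [-2, 4]].
Characteristic polynomial det(A - λI) = λ^2 + 4λ + 8 = 0.
Eigenvalues λ = -2 ± 2i (complex conjugate pair).
For λ=-2+2i: an eigenvector is (-1,0) - i(3,1) = (-1 - 3i, 0 - i).
A real fundamental pair from Re and Im of e^((-2+2i)t)v: X_1 = e^(-2t)(cos(2t)·(-1,0) + sin(2t)·(3,1)), X_2 = e^(-2t)(sin(2t)·(-1,0) - cos(2t)·(3,1)).
General solution: c_1X_1 + c_2X_2.

p(t) = 3c_1e^(-2t)sin(2t) - c_1e^(-2t)cos(2t) - c_2e^(-2t)sin(2t) - 3c_2e^(-2t)cos(2t), q(t) = c_1e^(-2t)sin(2t) - c_2e^(-2t)cos(2t)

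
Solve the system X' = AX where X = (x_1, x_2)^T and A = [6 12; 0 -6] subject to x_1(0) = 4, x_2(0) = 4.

Coefficient matrix A = [[6, 12], [0, -6]].
Characteristic polynomial det(A - λI) = λ^2 - 36 = 0.
Eigenvalues λ = 6, -6.
For λ=6: (A-λI) row 1 is [0, 12], so an eigenvector is (1, 0).
For λ=-6: (A-λI) row 1 is [12, 12], so an eigenvector is (1, -1).
General solution: c_1e^(6t)(1,0) + c_2e^(-6t)(1,-1).
Applying x_1(0)=4, x_2(0)=4 gives c_1=8, c_2=-4.

x_1(t) = 8e^(6t) - 4e^(-6t), x_2(t) = 4e^(-6t)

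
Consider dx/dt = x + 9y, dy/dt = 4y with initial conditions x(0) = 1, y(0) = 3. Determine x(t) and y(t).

x(t) = 9e^(4t) - 8e^(t), y(t) = 3e^(4t)

Coefficient matrix A = [[1, 9], [0, 4]].
Characteristic polynomial det(A - λI) = λ^2 - 5λ + 4 = 0.
Eigenvalues λ = 1, 4.
For λ=1: (A-λI) row 1 is [0, 9], so an eigenvector is (1, 0).
For λ=4: (A-λI) row 1 is [-3, 9], so an eigenvector is (-3, -1).
General solution: C_1e^(t)(1,0) + C_2e^(4t)(-3,-1).
Applying x(0)=1, y(0)=3 gives C_1=-8, C_2=-3.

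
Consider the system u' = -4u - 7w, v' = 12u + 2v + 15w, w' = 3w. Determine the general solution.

u(t) = C_1e^(-4t) - C_3e^(3t), v(t) = -2C_1e^(-4t) + C_2e^(2t) + 3C_3e^(3t), w(t) = C_3e^(3t)

Coefficient matrix A = [[-4, 0, -7], [12, 2, 15], [0, 0, 3]].
det(A - λI) = 0 gives eigenvalues λ = -4, 2, 3.
For λ=-4: eigenvector (1,-2,0).
For λ=2: eigenvector (0,1,0).
For λ=3: eigenvector (-1,3,1).
General solution: C_1e^(-4t)(1,-2,0) + C_2e^(2t)(0,1,0) + C_3e^(3t)(-1,3,1).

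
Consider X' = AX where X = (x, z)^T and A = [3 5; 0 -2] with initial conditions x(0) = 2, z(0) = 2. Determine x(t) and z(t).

Coefficient matrix A = [[3, 5], [0, -2]].
Characteristic polynomial det(A - λI) = λ^2 - λ - 6 = 0.
Eigenvalues λ = -2, 3.
For λ=-2: (A-λI) row 1 is [5, 5], so an eigenvector is (1, -1).
For λ=3: (A-λI) row 1 is [0, 5], so an eigenvector is (-1, 0).
General solution: c_1e^(-2t)(1,-1) + c_2e^(3t)(-1,0).
Applying x(0)=2, z(0)=2 gives c_1=-2, c_2=-4.

x(t) = 4e^(3t) - 2e^(-2t), z(t) = 2e^(-2t)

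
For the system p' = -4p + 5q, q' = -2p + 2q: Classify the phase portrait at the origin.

stable spiral

A = [[-4,5],[-2,2]]; det(A-λI) = λ^2 + 2λ + 2.
λ = -1 ± i: negative real part.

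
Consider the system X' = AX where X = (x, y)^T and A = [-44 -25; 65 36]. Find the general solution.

Coefficient matrix A = [[-44, -25], [65, 36]].
Characteristic polynomial det(A - λI) = λ^2 + 8λ + 41 = 0.
Eigenvalues λ = -4 ± 5i (complex conjugate pair).
For λ=-4+5i: an eigenvector is (2,-3) - i(-1,2) = (2 + i, -3 - 2i).
A real fundamental pair from Re and Im of e^((-4+5i)t)v: X_1 = e^(-4t)(cos(5t)·(2,-3) + sin(5t)·(-1,2)), X_2 = e^(-4t)(sin(5t)·(2,-3) - cos(5t)·(-1,2)).
General solution: c_1X_1 + c_2X_2.

x(t) = -c_1e^(-4t)sin(5t) + 2c_1e^(-4t)cos(5t) + 2c_2e^(-4t)sin(5t) + c_2e^(-4t)cos(5t), y(t) = 2c_1e^(-4t)sin(5t) - 3c_1e^(-4t)cos(5t) - 3c_2e^(-4t)sin(5t) - 2c_2e^(-4t)cos(5t)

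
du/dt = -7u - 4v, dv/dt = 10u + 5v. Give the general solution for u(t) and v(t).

u(t) = K_1e^(-t)sin(2t) + K_1e^(-t)cos(2t) + K_2e^(-t)sin(2t) - K_2e^(-t)cos(2t), v(t) = -K_1e^(-t)sin(2t) - 2K_1e^(-t)cos(2t) - 2K_2e^(-t)sin(2t) + K_2e^(-t)cos(2t)

Coefficient matrix A = [[-7, -4], [10, 5]].
Characteristic polynomial det(A - λI) = λ^2 + 2λ + 5 = 0.
Eigenvalues λ = -1 ± 2i (complex conjugate pair).
For λ=-1+2i: an eigenvector is (1,-2) - i(1,-1) = (1 - i, -2 + i).
A real fundamental pair from Re and Im of e^((-1+2i)t)v: X_1 = e^(-t)(cos(2t)·(1,-2) + sin(2t)·(1,-1)), X_2 = e^(-t)(sin(2t)·(1,-2) - cos(2t)·(1,-1)).
General solution: K_1X_1 + K_2X_2.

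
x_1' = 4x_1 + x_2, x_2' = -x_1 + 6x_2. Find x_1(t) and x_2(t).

Coefficient matrix A = [[4, 1], [-1, 6]].
Characteristic polynomial det(A - λI) = λ^2 - 10λ + 25 = 0.
Single eigenvalue λ = 5 with algebraic multiplicity 2.
Eigenvector v = (-1,-1); generalized eigenvector w with (A-λI)w=v is (1,0).
General solution: e^(5t)[C_1·v + C_2·(t·v + w)].

x_1(t) = -C_1e^(5t) - C_2te^(5t) + C_2e^(5t), x_2(t) = -C_1e^(5t) - C_2te^(5t)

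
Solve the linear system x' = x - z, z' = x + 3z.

Coefficient matrix A = [[1, -1], [1, 3]].
Characteristic polynomial det(A - λI) = λ^2 - 4λ + 4 = 0.
Single eigenvalue λ = 2 with algebraic multiplicity 2.
Eigenvector v = (1,-1); generalized eigenvector w with (A-λI)w=v is (0,-1).
General solution: e^(2t)[c_1·v + c_2·(t·v + w)].

x(t) = c_1e^(2t) + c_2te^(2t), z(t) = -c_1e^(2t) - c_2te^(2t) - c_2e^(2t)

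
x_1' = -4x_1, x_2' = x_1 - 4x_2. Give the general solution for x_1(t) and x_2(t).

Coefficient matrix A = [[-4, 0], [1, -4]].
Characteristic polynomial det(A - λI) = λ^2 + 8λ + 16 = 0.
Single eigenvalue λ = -4 with algebraic multiplicity 2.
Eigenvector v = (0,-1); generalized eigenvector w with (A-λI)w=v is (-1,-2).
General solution: e^(-4t)[C_1·v + C_2·(t·v + w)].

x_1(t) = -C_2e^(-4t), x_2(t) = -C_1e^(-4t) - C_2te^(-4t) - 2C_2e^(-4t)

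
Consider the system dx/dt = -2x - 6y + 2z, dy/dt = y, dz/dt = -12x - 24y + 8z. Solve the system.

Coefficient matrix A = [[-2, -6, 2], [0, 1, 0], [-12, -24, 8]].
det(A - λI) = 0 gives eigenvalues λ = 2, 1, 4.
For λ=2: eigenvector (1,0,2).
For λ=1: eigenvector (-2,1,0).
For λ=4: eigenvector (1,0,3).
General solution: c_1e^(2t)(1,0,2) + c_2e^(t)(-2,1,0) + c_3e^(4t)(1,0,3).

x(t) = c_1e^(2t) - 2c_2e^(t) + c_3e^(4t), y(t) = c_2e^(t), z(t) = 2c_1e^(2t) + 3c_3e^(4t)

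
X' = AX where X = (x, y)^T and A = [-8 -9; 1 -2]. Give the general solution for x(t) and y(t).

x(t) = 3c_1e^(-5t) + 3c_2te^(-5t) + 2c_2e^(-5t), y(t) = -c_1e^(-5t) - c_2te^(-5t) - c_2e^(-5t)

Coefficient matrix A = [[-8, -9], [1, -2]].
Characteristic polynomial det(A - λI) = λ^2 + 10λ + 25 = 0.
Single eigenvalue λ = -5 with algebraic multiplicity 2.
Eigenvector v = (3,-1); generalized eigenvector w with (A-λI)w=v is (2,-1).
General solution: e^(-5t)[c_1·v + c_2·(t·v + w)].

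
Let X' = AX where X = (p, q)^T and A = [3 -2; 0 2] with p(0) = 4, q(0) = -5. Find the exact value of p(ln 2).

A = [[3,-2],[0,2]]; eigenvalues λ = 3, 2.
Eigenvectors: (1,0) for λ=3, (-2,-1) for λ=2.
From the initial condition, c_1 = 14, c_2 = 5.
p(ln 2) = (14)(2^3)(1) + (5)(2^2)(-2) = 72.

72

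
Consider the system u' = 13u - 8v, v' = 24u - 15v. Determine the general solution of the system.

Coefficient matrix A = [[13, -8], [24, -15]].
Characteristic polynomial det(A - λI) = λ^2 + 2λ - 3 = 0.
Eigenvalues λ = -3, 1.
For λ=-3: (A-λI) row 1 is [16, -8], so an eigenvector is (-1, -2).
For λ=1: (A-λI) row 1 is [12, -8], so an eigenvector is (-2, -3).
General solution: K_1e^(-3t)(-1,-2) + K_2e^(t)(-2,-3).

u(t) = -K_1e^(-3t) - 2K_2e^(t), v(t) = -2K_1e^(-3t) - 3K_2e^(t)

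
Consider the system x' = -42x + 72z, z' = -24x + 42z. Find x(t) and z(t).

x(t) = -3C_1e^(6t) + 2C_2e^(-6t), z(t) = -2C_1e^(6t) + C_2e^(-6t)

Coefficient matrix A = [[-42, 72], [-24, 42]].
Characteristic polynomial det(A - λI) = λ^2 - 36 = 0.
Eigenvalues λ = 6, -6.
For λ=6: (A-λI) row 1 is [-48, 72], so an eigenvector is (-3, -2).
For λ=-6: (A-λI) row 1 is [-36, 72], so an eigenvector is (2, 1).
General solution: C_1e^(6t)(-3,-2) + C_2e^(-6t)(2,1).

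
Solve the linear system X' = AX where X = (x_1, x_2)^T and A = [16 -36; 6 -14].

x_1(t) = 2c_1e^(-2t) + 3c_2e^(4t), x_2(t) = c_1e^(-2t) + c_2e^(4t)

Coefficient matrix A = [[16, -36], [6, -14]].
Characteristic polynomial det(A - λI) = λ^2 - 2λ - 8 = 0.
Eigenvalues λ = -2, 4.
For λ=-2: (A-λI) row 1 is [18, -36], so an eigenvector is (2, 1).
For λ=4: (A-λI) row 1 is [12, -36], so an eigenvector is (3, 1).
General solution: c_1e^(-2t)(2,1) + c_2e^(4t)(3,1).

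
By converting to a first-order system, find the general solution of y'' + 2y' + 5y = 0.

Let x_1 = y, x_2 = y'. Then x_1' = x_2 and x_2' = -5x_1 - 2x_2.
A = [[0,1],[-5,-2]]; det(A-λI) = λ^2 + 2λ + 5.
Eigenvalues λ = -1 ± 2i.

y(t) = c_1e^(-t)cos(2t) + c_2e^(-t)sin(2t)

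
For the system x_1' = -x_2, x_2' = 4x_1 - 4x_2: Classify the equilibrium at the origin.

stable improper node

A = [[0,-1],[4,-4]]; det(A-λI) = λ^2 + 4λ + 4.
repeated λ = -2 with a single eigenvector.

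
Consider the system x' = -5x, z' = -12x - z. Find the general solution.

Coefficient matrix A = [[-5, 0], [-12, -1]].
Characteristic polynomial det(A - λI) = λ^2 + 6λ + 5 = 0.
Eigenvalues λ = -1, -5.
For λ=-1: (A-λI) row 1 is [-4, 0], so an eigenvector is (0, 1).
For λ=-5: (A-λI) row 2 is [-12, 4], so an eigenvector is (-1, -3).
General solution: K_1e^(-t)(0,1) + K_2e^(-5t)(-1,-3).

x(t) = -K_2e^(-5t), z(t) = K_1e^(-t) - 3K_2e^(-5t)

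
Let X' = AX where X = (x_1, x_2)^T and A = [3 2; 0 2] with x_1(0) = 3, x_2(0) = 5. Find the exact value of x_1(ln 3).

261

A = [[3,2],[0,2]]; eigenvalues λ = 2, 3.
Eigenvectors: (2,-1) for λ=2, (-1,0) for λ=3.
From the initial condition, c_1 = -5, c_2 = -13.
x_1(ln 3) = (-5)(3^2)(2) + (-13)(3^3)(-1) = 261.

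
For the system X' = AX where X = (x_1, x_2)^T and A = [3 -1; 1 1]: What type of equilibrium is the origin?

A = [[3,-1],[1,1]]; det(A-λI) = λ^2 - 4λ + 4.
repeated λ = 2 with a single eigenvector.

unstable improper node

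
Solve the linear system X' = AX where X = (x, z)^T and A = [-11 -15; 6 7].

Coefficient matrix A = [[-11, -15], [6, 7]].
Characteristic polynomial det(A - λI) = λ^2 + 4λ + 13 = 0.
Eigenvalues λ = -2 ± 3i (complex conjugate pair).
For λ=-2+3i: an eigenvector is (2,-1) - i(-1,1) = (2 + i, -1 - i).
A real fundamental pair from Re and Im of e^((-2+3i)t)v: X_1 = e^(-2t)(cos(3t)·(2,-1) + sin(3t)·(-1,1)), X_2 = e^(-2t)(sin(3t)·(2,-1) - cos(3t)·(-1,1)).
General solution: K_1X_1 + K_2X_2.

x(t) = -K_1e^(-2t)sin(3t) + 2K_1e^(-2t)cos(3t) + 2K_2e^(-2t)sin(3t) + K_2e^(-2t)cos(3t), z(t) = K_1e^(-2t)sin(3t) - K_1e^(-2t)cos(3t) - K_2e^(-2t)sin(3t) - K_2e^(-2t)cos(3t)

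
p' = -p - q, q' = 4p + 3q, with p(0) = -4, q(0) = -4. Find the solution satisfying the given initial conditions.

p(t) = 12te^(t) - 4e^(t), q(t) = -24te^(t) - 4e^(t)

Coefficient matrix A = [[-1, -1], [4, 3]].
Characteristic polynomial det(A - λI) = λ^2 - 2λ + 1 = 0.
Single eigenvalue λ = 1 with algebraic multiplicity 2.
Eigenvector v = (1,-2); generalized eigenvector w with (A-λI)w=v is (-2,3).
General solution: e^(t)[C_1·v + C_2·(t·v + w)].
Applying p(0)=-4, q(0)=-4 gives C_1=20, C_2=12.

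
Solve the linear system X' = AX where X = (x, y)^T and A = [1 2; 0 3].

x(t) = K_1e^(t) - K_2e^(3t), y(t) = -K_2e^(3t)

Coefficient matrix A = [[1, 2], [0, 3]].
Characteristic polynomial det(A - λI) = λ^2 - 4λ + 3 = 0.
Eigenvalues λ = 1, 3.
For λ=1: (A-λI) row 1 is [0, 2], so an eigenvector is (1, 0).
For λ=3: (A-λI) row 1 is [-2, 2], so an eigenvector is (-1, -1).
General solution: K_1e^(t)(1,0) + K_2e^(3t)(-1,-1).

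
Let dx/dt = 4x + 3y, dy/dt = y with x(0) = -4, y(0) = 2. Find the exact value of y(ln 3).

6

A = [[4,3],[0,1]]; eigenvalues λ = 4, 1.
Eigenvectors: (-1,0) for λ=4, (1,-1) for λ=1.
From the initial condition, c_1 = 2, c_2 = -2.
y(ln 3) = (2)(3^4)(0) + (-2)(3^1)(-1) = 6.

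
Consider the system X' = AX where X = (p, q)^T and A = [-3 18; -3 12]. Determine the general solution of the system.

Coefficient matrix A = [[-3, 18], [-3, 12]].
Characteristic polynomial det(A - λI) = λ^2 - 9λ + 18 = 0.
Eigenvalues λ = 3, 6.
For λ=3: (A-λI) row 1 is [-6, 18], so an eigenvector is (3, 1).
For λ=6: (A-λI) row 1 is [-9, 18], so an eigenvector is (2, 1).
General solution: C_1e^(3t)(3,1) + C_2e^(6t)(2,1).

p(t) = 3C_1e^(3t) + 2C_2e^(6t), q(t) = C_1e^(3t) + C_2e^(6t)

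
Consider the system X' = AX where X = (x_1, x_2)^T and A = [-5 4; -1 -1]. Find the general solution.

Coefficient matrix A = [[-5, 4], [-1, -1]].
Characteristic polynomial det(A - λI) = λ^2 + 6λ + 9 = 0.
Single eigenvalue λ = -3 with algebraic multiplicity 2.
Eigenvector v = (2,1); generalized eigenvector w with (A-λI)w=v is (3,2).
General solution: e^(-3t)[C_1·v + C_2·(t·v + w)].

x_1(t) = 2C_1e^(-3t) + 2C_2te^(-3t) + 3C_2e^(-3t), x_2(t) = C_1e^(-3t) + C_2te^(-3t) + 2C_2e^(-3t)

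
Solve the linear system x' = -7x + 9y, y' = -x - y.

x(t) = 3c_1e^(-4t) + 3c_2te^(-4t) + 2c_2e^(-4t), y(t) = c_1e^(-4t) + c_2te^(-4t) + c_2e^(-4t)

Coefficient matrix A = [[-7, 9], [-1, -1]].
Characteristic polynomial det(A - λI) = λ^2 + 8λ + 16 = 0.
Single eigenvalue λ = -4 with algebraic multiplicity 2.
Eigenvector v = (3,1); generalized eigenvector w with (A-λI)w=v is (2,1).
General solution: e^(-4t)[c_1·v + c_2·(t·v + w)].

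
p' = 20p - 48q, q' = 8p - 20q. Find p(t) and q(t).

Coefficient matrix A = [[20, -48], [8, -20]].
Characteristic polynomial det(A - λI) = λ^2 - 16 = 0.
Eigenvalues λ = 4, -4.
For λ=4: (A-λI) row 1 is [16, -48], so an eigenvector is (3, 1).
For λ=-4: (A-λI) row 1 is [24, -48], so an eigenvector is (2, 1).
General solution: K_1e^(4t)(3,1) + K_2e^(-4t)(2,1).

p(t) = 3K_1e^(4t) + 2K_2e^(-4t), q(t) = K_1e^(4t) + K_2e^(-4t)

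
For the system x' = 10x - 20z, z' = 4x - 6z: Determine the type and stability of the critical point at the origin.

unstable spiral

A = [[10,-20],[4,-6]]; det(A-λI) = λ^2 - 4λ + 20.
λ = 2 ± 4i: positive real part.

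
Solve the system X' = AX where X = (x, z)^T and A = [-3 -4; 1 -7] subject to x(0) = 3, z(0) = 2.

x(t) = -2te^(-5t) + 3e^(-5t), z(t) = -te^(-5t) + 2e^(-5t)

Coefficient matrix A = [[-3, -4], [1, -7]].
Characteristic polynomial det(A - λI) = λ^2 + 10λ + 25 = 0.
Single eigenvalue λ = -5 with algebraic multiplicity 2.
Eigenvector v = (-2,-1); generalized eigenvector w with (A-λI)w=v is (3,2).
General solution: e^(-5t)[K_1·v + K_2·(t·v + w)].
Applying x(0)=3, z(0)=2 gives K_1=0, K_2=1.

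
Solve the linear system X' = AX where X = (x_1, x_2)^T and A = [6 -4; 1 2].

Coefficient matrix A = [[6, -4], [1, 2]].
Characteristic polynomial det(A - λI) = λ^2 - 8λ + 16 = 0.
Single eigenvalue λ = 4 with algebraic multiplicity 2.
Eigenvector v = (2,1); generalized eigenvector w with (A-λI)w=v is (1,0).
General solution: e^(4t)[C_1·v + C_2·(t·v + w)].

x_1(t) = 2C_1e^(4t) + 2C_2te^(4t) + C_2e^(4t), x_2(t) = C_1e^(4t) + C_2te^(4t)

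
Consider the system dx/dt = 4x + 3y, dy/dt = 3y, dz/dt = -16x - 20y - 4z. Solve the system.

x(t) = K_1e^(4t) - 3K_3e^(3t), y(t) = K_3e^(3t), z(t) = -2K_1e^(4t) + K_2e^(-4t) + 4K_3e^(3t)

Coefficient matrix A = [[4, 3, 0], [0, 3, 0], [-16, -20, -4]].
det(A - λI) = 0 gives eigenvalues λ = 4, -4, 3.
For λ=4: eigenvector (1,0,-2).
For λ=-4: eigenvector (0,0,1).
For λ=3: eigenvector (-3,1,4).
General solution: K_1e^(4t)(1,0,-2) + K_2e^(-4t)(0,0,1) + K_3e^(3t)(-3,1,4).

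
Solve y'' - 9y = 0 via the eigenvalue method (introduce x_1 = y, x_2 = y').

y(t) = K_1e^(3t) + K_2e^(-3t)

Let x_1 = y, x_2 = y'. Then x_1' = x_2 and x_2' = 9x_1.
A = [[0,1],[9,0]]; det(A-λI) = λ^2 - 9.
Eigenvalues λ = 3, -3 with eigenvectors (1,3), (1,-3).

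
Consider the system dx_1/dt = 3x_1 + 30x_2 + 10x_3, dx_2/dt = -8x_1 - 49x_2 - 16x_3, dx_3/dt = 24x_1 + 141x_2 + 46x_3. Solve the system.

Coefficient matrix A = [[3, 30, 10], [-8, -49, -16], [24, 141, 46]].
det(A - λI) = 0 gives eigenvalues λ = 3, -2, -1.
For λ=3: eigenvector (1,-2,6).
For λ=-2: eigenvector (-2,0,1).
For λ=-1: eigenvector (0,1,-3).
General solution: c_1e^(3t)(1,-2,6) + c_2e^(-2t)(-2,0,1) + c_3e^(-t)(0,1,-3).

x_1(t) = c_1e^(3t) - 2c_2e^(-2t), x_2(t) = -2c_1e^(3t) + c_3e^(-t), x_3(t) = 6c_1e^(3t) + c_2e^(-2t) - 3c_3e^(-t)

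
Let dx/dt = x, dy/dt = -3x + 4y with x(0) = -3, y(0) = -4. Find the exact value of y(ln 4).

-268

A = [[1,0],[-3,4]]; eigenvalues λ = 4, 1.
Eigenvectors: (0,-1) for λ=4, (1,1) for λ=1.
From the initial condition, c_1 = 1, c_2 = -3.
y(ln 4) = (1)(4^4)(-1) + (-3)(4^1)(1) = -268.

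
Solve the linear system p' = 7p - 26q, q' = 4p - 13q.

Coefficient matrix A = [[7, -26], [4, -13]].
Characteristic polynomial det(A - λI) = λ^2 + 6λ + 13 = 0.
Eigenvalues λ = -3 ± 2i (complex conjugate pair).
For λ=-3+2i: an eigenvector is (-3,-1) - i(-2,-1) = (-3 + 2i, -1 + i).
A real fundamental pair from Re and Im of e^((-3+2i)t)v: X_1 = e^(-3t)(cos(2t)·(-3,-1) + sin(2t)·(-2,-1)), X_2 = e^(-3t)(sin(2t)·(-3,-1) - cos(2t)·(-2,-1)).
General solution: C_1X_1 + C_2X_2.

p(t) = -2C_1e^(-3t)sin(2t) - 3C_1e^(-3t)cos(2t) - 3C_2e^(-3t)sin(2t) + 2C_2e^(-3t)cos(2t), q(t) = -C_1e^(-3t)sin(2t) - C_1e^(-3t)cos(2t) - C_2e^(-3t)sin(2t) + C_2e^(-3t)cos(2t)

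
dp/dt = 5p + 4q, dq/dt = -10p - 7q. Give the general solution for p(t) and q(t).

Coefficient matrix A = [[5, 4], [-10, -7]].
Characteristic polynomial det(A - λI) = λ^2 + 2λ + 5 = 0.
Eigenvalues λ = -1 ± 2i (complex conjugate pair).
For λ=-1+2i: an eigenvector is (-1,2) - i(1,-1) = (-1 - i, 2 + i).
A real fundamental pair from Re and Im of e^((-1+2i)t)v: X_1 = e^(-t)(cos(2t)·(-1,2) + sin(2t)·(1,-1)), X_2 = e^(-t)(sin(2t)·(-1,2) - cos(2t)·(1,-1)).
General solution: c_1X_1 + c_2X_2.

p(t) = c_1e^(-t)sin(2t) - c_1e^(-t)cos(2t) - c_2e^(-t)sin(2t) - c_2e^(-t)cos(2t), q(t) = -c_1e^(-t)sin(2t) + 2c_1e^(-t)cos(2t) + 2c_2e^(-t)sin(2t) + c_2e^(-t)cos(2t)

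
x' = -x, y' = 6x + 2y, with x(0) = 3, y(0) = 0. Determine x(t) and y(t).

x(t) = 3e^(-t), y(t) = 6e^(2t) - 6e^(-t)

Coefficient matrix A = [[-1, 0], [6, 2]].
Characteristic polynomial det(A - λI) = λ^2 - λ - 2 = 0.
Eigenvalues λ = -1, 2.
For λ=-1: (A-λI) row 2 is [6, 3], so an eigenvector is (-1, 2).
For λ=2: (A-λI) row 1 is [-3, 0], so an eigenvector is (0, -1).
General solution: C_1e^(-t)(-1,2) + C_2e^(2t)(0,-1).
Applying x(0)=3, y(0)=0 gives C_1=-3, C_2=-6.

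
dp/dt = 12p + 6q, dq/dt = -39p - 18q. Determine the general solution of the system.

Coefficient matrix A = [[12, 6], [-39, -18]].
Characteristic polynomial det(A - λI) = λ^2 + 6λ + 18 = 0.
Eigenvalues λ = -3 ± 3i (complex conjugate pair).
For λ=-3+3i: an eigenvector is (1,-2) - i(1,-3) = (1 - i, -2 + 3i).
A real fundamental pair from Re and Im of e^((-3+3i)t)v: X_1 = e^(-3t)(cos(3t)·(1,-2) + sin(3t)·(1,-3)), X_2 = e^(-3t)(sin(3t)·(1,-2) - cos(3t)·(1,-3)).
General solution: C_1X_1 + C_2X_2.

p(t) = C_1e^(-3t)sin(3t) + C_1e^(-3t)cos(3t) + C_2e^(-3t)sin(3t) - C_2e^(-3t)cos(3t), q(t) = -3C_1e^(-3t)sin(3t) - 2C_1e^(-3t)cos(3t) - 2C_2e^(-3t)sin(3t) + 3C_2e^(-3t)cos(3t)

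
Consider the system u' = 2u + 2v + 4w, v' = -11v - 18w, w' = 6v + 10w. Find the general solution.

u(t) = -2c_2e^(t) + c_3e^(2t), v(t) = -2c_1e^(-2t) - 3c_2e^(t), w(t) = c_1e^(-2t) + 2c_2e^(t)

Coefficient matrix A = [[2, 2, 4], [0, -11, -18], [0, 6, 10]].
det(A - λI) = 0 gives eigenvalues λ = -2, 1, 2.
For λ=-2: eigenvector (0,-2,1).
For λ=1: eigenvector (-2,-3,2).
For λ=2: eigenvector (1,0,0).
General solution: c_1e^(-2t)(0,-2,1) + c_2e^(t)(-2,-3,2) + c_3e^(2t)(1,0,0).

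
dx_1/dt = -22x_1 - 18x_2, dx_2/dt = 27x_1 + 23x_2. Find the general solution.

Coefficient matrix A = [[-22, -18], [27, 23]].
Characteristic polynomial det(A - λI) = λ^2 - λ - 20 = 0.
Eigenvalues λ = -4, 5.
For λ=-4: (A-λI) row 1 is [-18, -18], so an eigenvector is (-1, 1).
For λ=5: (A-λI) row 1 is [-27, -18], so an eigenvector is (-2, 3).
General solution: c_1e^(-4t)(-1,1) + c_2e^(5t)(-2,3).

x_1(t) = -c_1e^(-4t) - 2c_2e^(5t), x_2(t) = c_1e^(-4t) + 3c_2e^(5t)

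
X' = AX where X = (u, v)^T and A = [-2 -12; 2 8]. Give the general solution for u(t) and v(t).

u(t) = 2c_1e^(4t) - 3c_2e^(2t), v(t) = -c_1e^(4t) + c_2e^(2t)

Coefficient matrix A = [[-2, -12], [2, 8]].
Characteristic polynomial det(A - λI) = λ^2 - 6λ + 8 = 0.
Eigenvalues λ = 4, 2.
For λ=4: (A-λI) row 1 is [-6, -12], so an eigenvector is (2, -1).
For λ=2: (A-λI) row 1 is [-4, -12], so an eigenvector is (-3, 1).
General solution: c_1e^(4t)(2,-1) + c_2e^(2t)(-3,1).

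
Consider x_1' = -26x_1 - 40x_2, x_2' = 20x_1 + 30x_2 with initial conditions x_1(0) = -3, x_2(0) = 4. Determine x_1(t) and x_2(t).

Coefficient matrix A = [[-26, -40], [20, 30]].
Characteristic polynomial det(A - λI) = λ^2 - 4λ + 20 = 0.
Eigenvalues λ = 2 ± 4i (complex conjugate pair).
For λ=2+4i: an eigenvector is (3,-2) - i(-1,1) = (3 + i, -2 - i).
A real fundamental pair from Re and Im of e^((2+4i)t)v: X_1 = e^(2t)(cos(4t)·(3,-2) + sin(4t)·(-1,1)), X_2 = e^(2t)(sin(4t)·(3,-2) - cos(4t)·(-1,1)).
General solution: C_1X_1 + C_2X_2.
Applying x_1(0)=-3, x_2(0)=4 gives C_1=1, C_2=-6.

x_1(t) = -19e^(2t)sin(4t) - 3e^(2t)cos(4t), x_2(t) = 13e^(2t)sin(4t) + 4e^(2t)cos(4t)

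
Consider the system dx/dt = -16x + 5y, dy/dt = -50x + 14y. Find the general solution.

x(t) = -C_1e^(-t)cos(5t) - C_2e^(-t)sin(5t), y(t) = C_1e^(-t)sin(5t) - 3C_1e^(-t)cos(5t) - 3C_2e^(-t)sin(5t) - C_2e^(-t)cos(5t)

Coefficient matrix A = [[-16, 5], [-50, 14]].
Characteristic polynomial det(A - λI) = λ^2 + 2λ + 26 = 0.
Eigenvalues λ = -1 ± 5i (complex conjugate pair).
For λ=-1+5i: an eigenvector is (-1,-3) - i(0,1) = (-1, -3 - i).
A real fundamental pair from Re and Im of e^((-1+5i)t)v: X_1 = e^(-t)(cos(5t)·(-1,-3) + sin(5t)·(0,1)), X_2 = e^(-t)(sin(5t)·(-1,-3) - cos(5t)·(0,1)).
General solution: C_1X_1 + C_2X_2.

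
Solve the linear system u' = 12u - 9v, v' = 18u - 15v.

Coefficient matrix A = [[12, -9], [18, -15]].
Characteristic polynomial det(A - λI) = λ^2 + 3λ - 18 = 0.
Eigenvalues λ = -6, 3.
For λ=-6: (A-λI) row 1 is [18, -9], so an eigenvector is (1, 2).
For λ=3: (A-λI) row 1 is [9, -9], so an eigenvector is (-1, -1).
General solution: C_1e^(-6t)(1,2) + C_2e^(3t)(-1,-1).

u(t) = C_1e^(-6t) - C_2e^(3t), v(t) = 2C_1e^(-6t) - C_2e^(3t)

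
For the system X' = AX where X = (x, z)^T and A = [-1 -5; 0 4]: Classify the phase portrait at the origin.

A = [[-1,-5],[0,4]]; det(A-λI) = λ^2 - 3λ - 4.
λ = -1, 4: opposite signs.

saddle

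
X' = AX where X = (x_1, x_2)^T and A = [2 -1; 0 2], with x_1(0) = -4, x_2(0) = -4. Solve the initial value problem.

Coefficient matrix A = [[2, -1], [0, 2]].
Characteristic polynomial det(A - λI) = λ^2 - 4λ + 4 = 0.
Single eigenvalue λ = 2 with algebraic multiplicity 2.
Eigenvector v = (1,0); generalized eigenvector w with (A-λI)w=v is (2,-1).
General solution: e^(2t)[c_1·v + c_2·(t·v + w)].
Applying x_1(0)=-4, x_2(0)=-4 gives c_1=-12, c_2=4.

x_1(t) = 4te^(2t) - 4e^(2t), x_2(t) = -4e^(2t)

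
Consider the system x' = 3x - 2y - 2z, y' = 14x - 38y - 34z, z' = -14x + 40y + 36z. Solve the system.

Coefficient matrix A = [[3, -2, -2], [14, -38, -34], [-14, 40, 36]].
det(A - λI) = 0 gives eigenvalues λ = -4, 2, 3.
For λ=-4: eigenvector (0,-1,1).
For λ=2: eigenvector (2,-1,2).
For λ=3: eigenvector (1,2,-2).
General solution: K_1e^(-4t)(0,-1,1) + K_2e^(2t)(2,-1,2) + K_3e^(3t)(1,2,-2).

x(t) = 2K_2e^(2t) + K_3e^(3t), y(t) = -K_1e^(-4t) - K_2e^(2t) + 2K_3e^(3t), z(t) = K_1e^(-4t) + 2K_2e^(2t) - 2K_3e^(3t)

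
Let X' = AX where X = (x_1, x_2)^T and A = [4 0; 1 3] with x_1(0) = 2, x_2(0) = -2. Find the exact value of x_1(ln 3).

162

A = [[4,0],[1,3]]; eigenvalues λ = 4, 3.
Eigenvectors: (-1,-1) for λ=4, (0,1) for λ=3.
From the initial condition, c_1 = -2, c_2 = -4.
x_1(ln 3) = (-2)(3^4)(-1) + (-4)(3^3)(0) = 162.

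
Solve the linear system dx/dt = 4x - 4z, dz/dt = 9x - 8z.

Coefficient matrix A = [[4, -4], [9, -8]].
Characteristic polynomial det(A - λI) = λ^2 + 4λ + 4 = 0.
Single eigenvalue λ = -2 with algebraic multiplicity 2.
Eigenvector v = (2,3); generalized eigenvector w with (A-λI)w=v is (-1,-2).
General solution: e^(-2t)[K_1·v + K_2·(t·v + w)].

x(t) = 2K_1e^(-2t) + 2K_2te^(-2t) - K_2e^(-2t), z(t) = 3K_1e^(-2t) + 3K_2te^(-2t) - 2K_2e^(-2t)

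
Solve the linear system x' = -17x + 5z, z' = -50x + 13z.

Coefficient matrix A = [[-17, 5], [-50, 13]].
Characteristic polynomial det(A - λI) = λ^2 + 4λ + 29 = 0.
Eigenvalues λ = -2 ± 5i (complex conjugate pair).
For λ=-2+5i: an eigenvector is (1,3) - i(0,-1) = (1, 3 + i).
A real fundamental pair from Re and Im of e^((-2+5i)t)v: X_1 = e^(-2t)(cos(5t)·(1,3) + sin(5t)·(0,-1)), X_2 = e^(-2t)(sin(5t)·(1,3) - cos(5t)·(0,-1)).
General solution: C_1X_1 + C_2X_2.

x(t) = C_1e^(-2t)cos(5t) + C_2e^(-2t)sin(5t), z(t) = -C_1e^(-2t)sin(5t) + 3C_1e^(-2t)cos(5t) + 3C_2e^(-2t)sin(5t) + C_2e^(-2t)cos(5t)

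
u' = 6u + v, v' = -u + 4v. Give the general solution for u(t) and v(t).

Coefficient matrix A = [[6, 1], [-1, 4]].
Characteristic polynomial det(A - λI) = λ^2 - 10λ + 25 = 0.
Single eigenvalue λ = 5 with algebraic multiplicity 2.
Eigenvector v = (1,-1); generalized eigenvector w with (A-λI)w=v is (0,1).
General solution: e^(5t)[K_1·v + K_2·(t·v + w)].

u(t) = K_1e^(5t) + K_2te^(5t), v(t) = -K_1e^(5t) - K_2te^(5t) + K_2e^(5t)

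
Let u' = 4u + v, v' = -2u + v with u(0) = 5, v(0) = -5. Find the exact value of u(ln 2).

40

A = [[4,1],[-2,1]]; eigenvalues λ = 2, 3.
Eigenvectors: (-1,2) for λ=2, (1,-1) for λ=3.
From the initial condition, c_1 = 0, c_2 = 5.
u(ln 2) = (0)(2^2)(-1) + (5)(2^3)(1) = 40.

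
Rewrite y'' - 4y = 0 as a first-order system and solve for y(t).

y(t) = C_1e^(-2t) + C_2e^(2t)

Let x_1 = y, x_2 = y'. Then x_1' = x_2 and x_2' = 4x_1.
A = [[0,1],[4,0]]; det(A-λI) = λ^2 - 4.
Eigenvalues λ = -2, 2 with eigenvectors (1,-2), (1,2).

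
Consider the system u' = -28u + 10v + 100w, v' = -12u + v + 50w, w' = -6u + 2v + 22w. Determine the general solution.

u(t) = 5K_1e^(-4t) + 10K_2e^(-3t) + 4K_3e^(2t), v(t) = 2K_1e^(-4t) + 5K_2e^(-3t) + 2K_3e^(2t), w(t) = K_1e^(-4t) + 2K_2e^(-3t) + K_3e^(2t)

Coefficient matrix A = [[-28, 10, 100], [-12, 1, 50], [-6, 2, 22]].
det(A - λI) = 0 gives eigenvalues λ = -4, -3, 2.
For λ=-4: eigenvector (5,2,1).
For λ=-3: eigenvector (10,5,2).
For λ=2: eigenvector (4,2,1).
General solution: K_1e^(-4t)(5,2,1) + K_2e^(-3t)(10,5,2) + K_3e^(2t)(4,2,1).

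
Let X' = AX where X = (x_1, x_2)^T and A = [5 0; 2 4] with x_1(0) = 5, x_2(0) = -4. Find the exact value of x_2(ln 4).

A = [[5,0],[2,4]]; eigenvalues λ = 5, 4.
Eigenvectors: (1,2) for λ=5, (0,-1) for λ=4.
From the initial condition, c_1 = 5, c_2 = 14.
x_2(ln 4) = (5)(4^5)(2) + (14)(4^4)(-1) = 6656.

6656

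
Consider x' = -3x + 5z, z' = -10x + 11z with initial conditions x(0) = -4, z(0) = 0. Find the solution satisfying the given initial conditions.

x(t) = 28e^(4t)sin(t) - 4e^(4t)cos(t), z(t) = 40e^(4t)sin(t)

Coefficient matrix A = [[-3, 5], [-10, 11]].
Characteristic polynomial det(A - λI) = λ^2 - 8λ + 17 = 0.
Eigenvalues λ = 4 ± i (complex conjugate pair).
For λ=4+i: an eigenvector is (1,1) - i(-2,-3) = (1 + 2i, 1 + 3i).
A real fundamental pair from Re and Im of e^((4+i)t)v: X_1 = e^(4t)(cos(t)·(1,1) + sin(t)·(-2,-3)), X_2 = e^(4t)(sin(t)·(1,1) - cos(t)·(-2,-3)).
General solution: c_1X_1 + c_2X_2.
Applying x(0)=-4, z(0)=0 gives c_1=-12, c_2=4.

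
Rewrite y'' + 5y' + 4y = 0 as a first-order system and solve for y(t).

Let x_1 = y, x_2 = y'. Then x_1' = x_2 and x_2' = -4x_1 - 5x_2.
A = [[0,1],[-4,-5]]; det(A-λI) = λ^2 + 5λ + 4.
Eigenvalues λ = -1, -4 with eigenvectors (1,-1), (1,-4).

y(t) = K_1e^(-t) + K_2e^(-4t)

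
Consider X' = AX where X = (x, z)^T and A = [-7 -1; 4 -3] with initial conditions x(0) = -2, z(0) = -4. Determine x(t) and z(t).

Coefficient matrix A = [[-7, -1], [4, -3]].
Characteristic polynomial det(A - λI) = λ^2 + 10λ + 25 = 0.
Single eigenvalue λ = -5 with algebraic multiplicity 2.
Eigenvector v = (-1,2); generalized eigenvector w with (A-λI)w=v is (1,-1).
General solution: e^(-5t)[c_1·v + c_2·(t·v + w)].
Applying x(0)=-2, z(0)=-4 gives c_1=-6, c_2=-8.

x(t) = 8te^(-5t) - 2e^(-5t), z(t) = -16te^(-5t) - 4e^(-5t)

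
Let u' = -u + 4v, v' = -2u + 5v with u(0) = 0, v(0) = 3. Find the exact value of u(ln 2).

A = [[-1,4],[-2,5]]; eigenvalues λ = 1, 3.
Eigenvectors: (2,1) for λ=1, (-1,-1) for λ=3.
From the initial condition, c_1 = -3, c_2 = -6.
u(ln 2) = (-3)(2^1)(2) + (-6)(2^3)(-1) = 36.

36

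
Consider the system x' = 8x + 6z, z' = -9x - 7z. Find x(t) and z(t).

x(t) = K_1e^(2t) + 2K_2e^(-t), z(t) = -K_1e^(2t) - 3K_2e^(-t)

Coefficient matrix A = [[8, 6], [-9, -7]].
Characteristic polynomial det(A - λI) = λ^2 - λ - 2 = 0.
Eigenvalues λ = 2, -1.
For λ=2: (A-λI) row 1 is [6, 6], so an eigenvector is (1, -1).
For λ=-1: (A-λI) row 1 is [9, 6], so an eigenvector is (2, -3).
General solution: K_1e^(2t)(1,-1) + K_2e^(-t)(2,-3).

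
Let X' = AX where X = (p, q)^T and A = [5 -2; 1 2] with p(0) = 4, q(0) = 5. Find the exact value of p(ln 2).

16

A = [[5,-2],[1,2]]; eigenvalues λ = 4, 3.
Eigenvectors: (-2,-1) for λ=4, (-1,-1) for λ=3.
From the initial condition, c_1 = 1, c_2 = -6.
p(ln 2) = (1)(2^4)(-2) + (-6)(2^3)(-1) = 16.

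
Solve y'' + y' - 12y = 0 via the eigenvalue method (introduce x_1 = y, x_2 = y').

Let x_1 = y, x_2 = y'. Then x_1' = x_2 and x_2' = 12x_1 - x_2.
A = [[0,1],[12,-1]]; det(A-λI) = λ^2 + λ - 12.
Eigenvalues λ = -4, 3 with eigenvectors (1,-4), (1,3).

y(t) = C_1e^(-4t) + C_2e^(3t)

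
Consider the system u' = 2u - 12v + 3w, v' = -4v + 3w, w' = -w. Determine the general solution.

u(t) = C_1e^(2t) + 2C_2e^(-4t) + 3C_3e^(-t), v(t) = C_2e^(-4t) + C_3e^(-t), w(t) = C_3e^(-t)

Coefficient matrix A = [[2, -12, 3], [0, -4, 3], [0, 0, -1]].
det(A - λI) = 0 gives eigenvalues λ = 2, -4, -1.
For λ=2: eigenvector (1,0,0).
For λ=-4: eigenvector (2,1,0).
For λ=-1: eigenvector (3,1,1).
General solution: C_1e^(2t)(1,0,0) + C_2e^(-4t)(2,1,0) + C_3e^(-t)(3,1,1).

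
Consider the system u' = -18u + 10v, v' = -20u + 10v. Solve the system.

Coefficient matrix A = [[-18, 10], [-20, 10]].
Characteristic polynomial det(A - λI) = λ^2 + 8λ + 20 = 0.
Eigenvalues λ = -4 ± 2i (complex conjugate pair).
For λ=-4+2i: an eigenvector is (-1,-1) - i(2,3) = (-1 - 2i, -1 - 3i).
A real fundamental pair from Re and Im of e^((-4+2i)t)v: X_1 = e^(-4t)(cos(2t)·(-1,-1) + sin(2t)·(2,3)), X_2 = e^(-4t)(sin(2t)·(-1,-1) - cos(2t)·(2,3)).
General solution: c_1X_1 + c_2X_2.

u(t) = 2c_1e^(-4t)sin(2t) - c_1e^(-4t)cos(2t) - c_2e^(-4t)sin(2t) - 2c_2e^(-4t)cos(2t), v(t) = 3c_1e^(-4t)sin(2t) - c_1e^(-4t)cos(2t) - c_2e^(-4t)sin(2t) - 3c_2e^(-4t)cos(2t)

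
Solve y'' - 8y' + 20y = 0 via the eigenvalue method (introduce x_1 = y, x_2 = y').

Let x_1 = y, x_2 = y'. Then x_1' = x_2 and x_2' = -20x_1 + 8x_2.
A = [[0,1],[-20,8]]; det(A-λI) = λ^2 - 8λ + 20.
Eigenvalues λ = 4 ± 2i.

y(t) = K_1e^(4t)cos(2t) + K_2e^(4t)sin(2t)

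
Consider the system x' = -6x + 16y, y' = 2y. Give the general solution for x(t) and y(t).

Coefficient matrix A = [[-6, 16], [0, 2]].
Characteristic polynomial det(A - λI) = λ^2 + 4λ - 12 = 0.
Eigenvalues λ = -6, 2.
For λ=-6: (A-λI) row 1 is [0, 16], so an eigenvector is (-1, 0).
For λ=2: (A-λI) row 1 is [-8, 16], so an eigenvector is (2, 1).
General solution: c_1e^(-6t)(-1,0) + c_2e^(2t)(2,1).

x(t) = -c_1e^(-6t) + 2c_2e^(2t), y(t) = c_2e^(2t)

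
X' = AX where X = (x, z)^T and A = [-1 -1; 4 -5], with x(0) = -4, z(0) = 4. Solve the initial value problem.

x(t) = -12te^(-3t) - 4e^(-3t), z(t) = -24te^(-3t) + 4e^(-3t)

Coefficient matrix A = [[-1, -1], [4, -5]].
Characteristic polynomial det(A - λI) = λ^2 + 6λ + 9 = 0.
Single eigenvalue λ = -3 with algebraic multiplicity 2.
Eigenvector v = (-1,-2); generalized eigenvector w with (A-λI)w=v is (1,3).
General solution: e^(-3t)[c_1·v + c_2·(t·v + w)].
Applying x(0)=-4, z(0)=4 gives c_1=16, c_2=12.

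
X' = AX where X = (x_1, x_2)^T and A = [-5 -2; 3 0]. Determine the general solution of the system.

Coefficient matrix A = [[-5, -2], [3, 0]].
Characteristic polynomial det(A - λI) = λ^2 + 5λ + 6 = 0.
Eigenvalues λ = -2, -3.
For λ=-2: (A-λI) row 1 is [-3, -2], so an eigenvector is (2, -3).
For λ=-3: (A-λI) row 1 is [-2, -2], so an eigenvector is (1, -1).
General solution: C_1e^(-2t)(2,-3) + C_2e^(-3t)(1,-1).

x_1(t) = 2C_1e^(-2t) + C_2e^(-3t), x_2(t) = -3C_1e^(-2t) - C_2e^(-3t)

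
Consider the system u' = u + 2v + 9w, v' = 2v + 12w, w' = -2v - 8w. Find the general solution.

u(t) = C_1e^(-2t) + C_2e^(t) - C_3e^(-4t), v(t) = 3C_1e^(-2t) - 2C_3e^(-4t), w(t) = -C_1e^(-2t) + C_3e^(-4t)

Coefficient matrix A = [[1, 2, 9], [0, 2, 12], [0, -2, -8]].
det(A - λI) = 0 gives eigenvalues λ = -2, 1, -4.
For λ=-2: eigenvector (1,3,-1).
For λ=1: eigenvector (1,0,0).
For λ=-4: eigenvector (-1,-2,1).
General solution: C_1e^(-2t)(1,3,-1) + C_2e^(t)(1,0,0) + C_3e^(-4t)(-1,-2,1).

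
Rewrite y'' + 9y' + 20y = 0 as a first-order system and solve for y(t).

Let x_1 = y, x_2 = y'. Then x_1' = x_2 and x_2' = -20x_1 - 9x_2.
A = [[0,1],[-20,-9]]; det(A-λI) = λ^2 + 9λ + 20.
Eigenvalues λ = -5, -4 with eigenvectors (1,-5), (1,-4).

y(t) = K_1e^(-5t) + K_2e^(-4t)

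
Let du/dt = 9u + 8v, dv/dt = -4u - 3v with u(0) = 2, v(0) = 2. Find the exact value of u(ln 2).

A = [[9,8],[-4,-3]]; eigenvalues λ = 5, 1.
Eigenvectors: (2,-1) for λ=5, (1,-1) for λ=1.
From the initial condition, c_1 = 4, c_2 = -6.
u(ln 2) = (4)(2^5)(2) + (-6)(2^1)(1) = 244.

244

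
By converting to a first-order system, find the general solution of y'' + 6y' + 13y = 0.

y(t) = C_1e^(-3t)cos(2t) + C_2e^(-3t)sin(2t)

Let x_1 = y, x_2 = y'. Then x_1' = x_2 and x_2' = -13x_1 - 6x_2.
A = [[0,1],[-13,-6]]; det(A-λI) = λ^2 + 6λ + 13.
Eigenvalues λ = -3 ± 2i.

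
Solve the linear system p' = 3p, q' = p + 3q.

p(t) = K_2e^(3t), q(t) = K_1e^(3t) + K_2te^(3t) + 2K_2e^(3t)

Coefficient matrix A = [[3, 0], [1, 3]].
Characteristic polynomial det(A - λI) = λ^2 - 6λ + 9 = 0.
Single eigenvalue λ = 3 with algebraic multiplicity 2.
Eigenvector v = (0,1); generalized eigenvector w with (A-λI)w=v is (1,2).
General solution: e^(3t)[K_1·v + K_2·(t·v + w)].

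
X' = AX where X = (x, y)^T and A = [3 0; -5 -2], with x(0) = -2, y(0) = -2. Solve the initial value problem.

Coefficient matrix A = [[3, 0], [-5, -2]].
Characteristic polynomial det(A - λI) = λ^2 - λ - 6 = 0.
Eigenvalues λ = -2, 3.
For λ=-2: (A-λI) row 1 is [5, 0], so an eigenvector is (0, -1).
For λ=3: (A-λI) row 2 is [-5, -5], so an eigenvector is (-1, 1).
General solution: K_1e^(-2t)(0,-1) + K_2e^(3t)(-1,1).
Applying x(0)=-2, y(0)=-2 gives K_1=4, K_2=2.

x(t) = -2e^(3t), y(t) = 2e^(3t) - 4e^(-2t)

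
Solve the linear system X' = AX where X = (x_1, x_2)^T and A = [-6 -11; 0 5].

Coefficient matrix A = [[-6, -11], [0, 5]].
Characteristic polynomial det(A - λI) = λ^2 + λ - 30 = 0.
Eigenvalues λ = -6, 5.
For λ=-6: (A-λI) row 1 is [0, -11], so an eigenvector is (-1, 0).
For λ=5: (A-λI) row 1 is [-11, -11], so an eigenvector is (-1, 1).
General solution: c_1e^(-6t)(-1,0) + c_2e^(5t)(-1,1).

x_1(t) = -c_1e^(-6t) - c_2e^(5t), x_2(t) = c_2e^(5t)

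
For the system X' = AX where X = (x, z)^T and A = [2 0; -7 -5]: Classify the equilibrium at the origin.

saddle

A = [[2,0],[-7,-5]]; det(A-λI) = λ^2 + 3λ - 10.
λ = 2, -5: opposite signs.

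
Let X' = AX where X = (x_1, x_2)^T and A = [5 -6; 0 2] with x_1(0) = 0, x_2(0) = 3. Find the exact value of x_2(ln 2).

12

A = [[5,-6],[0,2]]; eigenvalues λ = 2, 5.
Eigenvectors: (-2,-1) for λ=2, (-1,0) for λ=5.
From the initial condition, c_1 = -3, c_2 = 6.
x_2(ln 2) = (-3)(2^2)(-1) + (6)(2^5)(0) = 12.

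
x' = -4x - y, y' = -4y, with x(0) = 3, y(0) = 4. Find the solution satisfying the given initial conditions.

Coefficient matrix A = [[-4, -1], [0, -4]].
Characteristic polynomial det(A - λI) = λ^2 + 8λ + 16 = 0.
Single eigenvalue λ = -4 with algebraic multiplicity 2.
Eigenvector v = (-1,0); generalized eigenvector w with (A-λI)w=v is (1,1).
General solution: e^(-4t)[K_1·v + K_2·(t·v + w)].
Applying x(0)=3, y(0)=4 gives K_1=1, K_2=4.

x(t) = -4te^(-4t) + 3e^(-4t), y(t) = 4e^(-4t)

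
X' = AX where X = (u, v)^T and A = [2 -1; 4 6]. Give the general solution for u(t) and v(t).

Coefficient matrix A = [[2, -1], [4, 6]].
Characteristic polynomial det(A - λI) = λ^2 - 8λ + 16 = 0.
Single eigenvalue λ = 4 with algebraic multiplicity 2.
Eigenvector v = (1,-2); generalized eigenvector w with (A-λI)w=v is (1,-3).
General solution: e^(4t)[K_1·v + K_2·(t·v + w)].

u(t) = K_1e^(4t) + K_2te^(4t) + K_2e^(4t), v(t) = -2K_1e^(4t) - 2K_2te^(4t) - 3K_2e^(4t)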